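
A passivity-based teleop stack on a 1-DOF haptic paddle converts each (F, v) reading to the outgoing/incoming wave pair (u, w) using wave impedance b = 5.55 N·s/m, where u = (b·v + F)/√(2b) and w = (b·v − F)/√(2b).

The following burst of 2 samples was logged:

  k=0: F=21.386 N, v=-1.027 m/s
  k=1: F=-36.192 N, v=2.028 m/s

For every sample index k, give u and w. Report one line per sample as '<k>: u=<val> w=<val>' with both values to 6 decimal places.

0: u=4.708200 w=-8.129821
1: u=-7.484723 w=14.241342

k=0: b·v=5.55×(-1.027)=-5.699850; √(2b)=3.331666; u=(-5.699850+21.386)/3.331666=4.708200, w=(-5.699850−21.386)/3.331666=-8.129821
k=1: b·v=5.55×2.028=11.255400; √(2b)=3.331666; u=(11.255400+(-36.192))/3.331666=-7.484723, w=(11.255400−(-36.192))/3.331666=14.241342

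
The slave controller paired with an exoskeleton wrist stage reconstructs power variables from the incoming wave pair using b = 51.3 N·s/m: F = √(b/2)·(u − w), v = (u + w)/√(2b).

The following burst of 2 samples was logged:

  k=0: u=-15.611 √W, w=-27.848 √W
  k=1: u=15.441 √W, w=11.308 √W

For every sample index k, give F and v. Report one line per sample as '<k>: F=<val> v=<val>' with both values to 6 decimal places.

0: F=61.975301 v=-4.290482
1: F=20.931921 v=2.640790

k=0: u−w=12.237000, u+w=-43.459000; √(b/2)=5.064583, √(2b)=10.129166; F=5.064583×12.237=61.975301, v=-43.459000/10.129166=-4.290482
k=1: u−w=4.133000, u+w=26.749000; √(b/2)=5.064583, √(2b)=10.129166; F=5.064583×4.133=20.931921, v=26.749000/10.129166=2.640790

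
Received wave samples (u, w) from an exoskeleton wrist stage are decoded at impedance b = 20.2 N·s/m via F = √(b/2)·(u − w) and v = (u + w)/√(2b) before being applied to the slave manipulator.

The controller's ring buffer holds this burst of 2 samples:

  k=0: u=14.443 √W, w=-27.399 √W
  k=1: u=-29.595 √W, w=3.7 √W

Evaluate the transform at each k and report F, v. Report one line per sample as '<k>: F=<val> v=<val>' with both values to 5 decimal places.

0: F=132.97596 v=-2.03836
1: F=-105.81317 v=-4.07404

k=0: u−w=41.84200, u+w=-12.95600; √(b/2)=3.17805, √(2b)=6.35610; F=3.17805×41.842=132.97596, v=-12.95600/6.35610=-2.03836
k=1: u−w=-33.29500, u+w=-25.89500; √(b/2)=3.17805, √(2b)=6.35610; F=3.17805×(-33.295)=-105.81317, v=-25.89500/6.35610=-4.07404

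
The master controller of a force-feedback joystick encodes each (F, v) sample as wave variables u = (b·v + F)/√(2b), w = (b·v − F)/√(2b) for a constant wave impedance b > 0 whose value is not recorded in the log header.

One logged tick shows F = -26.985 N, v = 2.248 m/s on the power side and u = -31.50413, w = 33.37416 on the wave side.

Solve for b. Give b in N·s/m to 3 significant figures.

u + w = 1.8700;  u + w = √(2b)·v, so √(2b) = 1.8700/2.248 = 0.8319.
b = (√(2b))²/2 = 0.6920/2 = 0.3460.
(Check via u − w = 2F/√(2b): u − w = -64.8783, 2F/√(2b) = -64.8784.)

b = 0.346 N·s/m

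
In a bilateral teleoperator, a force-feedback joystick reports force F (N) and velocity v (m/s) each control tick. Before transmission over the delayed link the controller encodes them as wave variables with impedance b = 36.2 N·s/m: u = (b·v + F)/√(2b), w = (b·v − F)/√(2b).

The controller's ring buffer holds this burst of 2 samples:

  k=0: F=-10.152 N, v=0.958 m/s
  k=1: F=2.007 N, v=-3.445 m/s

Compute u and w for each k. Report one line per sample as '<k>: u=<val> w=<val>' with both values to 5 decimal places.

k=0: b·v=36.2×0.958=34.67960; √(2b)=8.50882; u=(34.67960+(-10.152))/8.50882=2.88261, w=(34.67960−(-10.152))/8.50882=5.26884
k=1: b·v=36.2×(-3.445)=-124.70900; √(2b)=8.50882; u=(-124.70900+2.007)/8.50882=-14.42057, w=(-124.70900−2.007)/8.50882=-14.89231

0: u=2.88261 w=5.26884
1: u=-14.42057 w=-14.89231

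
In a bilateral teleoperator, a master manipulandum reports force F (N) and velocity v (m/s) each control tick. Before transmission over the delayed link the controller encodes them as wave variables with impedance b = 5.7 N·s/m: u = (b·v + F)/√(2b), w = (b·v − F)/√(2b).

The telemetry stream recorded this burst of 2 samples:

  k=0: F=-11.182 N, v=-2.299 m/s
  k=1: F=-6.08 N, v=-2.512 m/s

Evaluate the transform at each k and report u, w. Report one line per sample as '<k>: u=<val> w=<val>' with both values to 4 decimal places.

0: u=-7.1930 w=-0.5693
1: u=-6.0415 w=-2.4400

k=0: b·v=5.7×(-2.299)=-13.1043; √(2b)=3.3764; u=(-13.1043+(-11.182))/3.3764=-7.1930, w=(-13.1043−(-11.182))/3.3764=-0.5693
k=1: b·v=5.7×(-2.512)=-14.3184; √(2b)=3.3764; u=(-14.3184+(-6.08))/3.3764=-6.0415, w=(-14.3184−(-6.08))/3.3764=-2.4400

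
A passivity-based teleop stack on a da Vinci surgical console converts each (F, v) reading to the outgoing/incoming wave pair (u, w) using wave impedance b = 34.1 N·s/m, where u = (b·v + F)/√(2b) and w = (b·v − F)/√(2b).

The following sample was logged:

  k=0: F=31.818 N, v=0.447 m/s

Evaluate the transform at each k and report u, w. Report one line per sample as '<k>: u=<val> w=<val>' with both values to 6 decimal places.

0: u=5.698574 w=-2.007101

k=0: b·v=34.1×0.447=15.242700; √(2b)=8.258329; u=(15.242700+31.818)/8.258329=5.698574, w=(15.242700−31.818)/8.258329=-2.007101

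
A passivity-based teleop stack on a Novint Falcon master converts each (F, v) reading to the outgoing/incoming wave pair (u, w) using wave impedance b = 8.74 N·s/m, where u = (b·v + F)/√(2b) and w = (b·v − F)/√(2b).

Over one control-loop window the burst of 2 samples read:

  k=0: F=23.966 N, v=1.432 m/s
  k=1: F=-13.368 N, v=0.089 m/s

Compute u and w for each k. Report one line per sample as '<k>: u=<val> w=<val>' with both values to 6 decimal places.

0: u=8.725777 w=-2.738715
1: u=-3.011340 w=3.383441

k=0: b·v=8.74×1.432=12.515680; √(2b)=4.180909; u=(12.515680+23.966)/4.180909=8.725777, w=(12.515680−23.966)/4.180909=-2.738715
k=1: b·v=8.74×0.089=0.777860; √(2b)=4.180909; u=(0.777860+(-13.368))/4.180909=-3.011340, w=(0.777860−(-13.368))/4.180909=3.383441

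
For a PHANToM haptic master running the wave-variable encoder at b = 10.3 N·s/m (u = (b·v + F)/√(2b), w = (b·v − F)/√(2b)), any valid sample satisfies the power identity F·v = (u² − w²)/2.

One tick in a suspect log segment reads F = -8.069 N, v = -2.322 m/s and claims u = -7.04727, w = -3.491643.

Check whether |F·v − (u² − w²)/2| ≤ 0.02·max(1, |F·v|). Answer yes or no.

yes

F·v = (-8.069)×(-2.322) = 18.736218 W.
(u² − w²)/2 = (49.664014 − 12.191571)/2 = 18.736222 W.
|Δ| = 0.000004;  2% of max(1, |F·v|) = 0.374724.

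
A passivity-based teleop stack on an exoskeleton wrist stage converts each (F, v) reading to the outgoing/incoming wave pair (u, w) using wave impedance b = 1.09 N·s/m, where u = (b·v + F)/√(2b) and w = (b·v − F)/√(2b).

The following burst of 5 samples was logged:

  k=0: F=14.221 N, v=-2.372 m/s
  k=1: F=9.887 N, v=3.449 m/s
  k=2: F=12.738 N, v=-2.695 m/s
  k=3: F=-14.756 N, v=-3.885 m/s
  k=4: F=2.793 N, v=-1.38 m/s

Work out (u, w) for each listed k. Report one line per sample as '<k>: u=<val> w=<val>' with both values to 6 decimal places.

k=0: b·v=1.09×(-2.372)=-2.585480; √(2b)=1.476482; u=(-2.585480+14.221)/1.476482=7.880569, w=(-2.585480−14.221)/1.476482=-11.382785
k=1: b·v=1.09×3.449=3.759410; √(2b)=1.476482; u=(3.759410+9.887)/1.476482=9.242515, w=(3.759410−9.887)/1.476482=-4.150128
k=2: b·v=1.09×(-2.695)=-2.937550; √(2b)=1.476482; u=(-2.937550+12.738)/1.476482=6.637702, w=(-2.937550−12.738)/1.476482=-10.616822
k=3: b·v=1.09×(-3.885)=-4.234650; √(2b)=1.476482; u=(-4.234650+(-14.756))/1.476482=-12.862091, w=(-4.234650−(-14.756))/1.476482=7.125957
k=4: b·v=1.09×(-1.38)=-1.504200; √(2b)=1.476482; u=(-1.504200+2.793)/1.476482=0.872886, w=(-1.504200−2.793)/1.476482=-2.910431

0: u=7.880569 w=-11.382785
1: u=9.242515 w=-4.150128
2: u=6.637702 w=-10.616822
3: u=-12.862091 w=7.125957
4: u=0.872886 w=-2.910431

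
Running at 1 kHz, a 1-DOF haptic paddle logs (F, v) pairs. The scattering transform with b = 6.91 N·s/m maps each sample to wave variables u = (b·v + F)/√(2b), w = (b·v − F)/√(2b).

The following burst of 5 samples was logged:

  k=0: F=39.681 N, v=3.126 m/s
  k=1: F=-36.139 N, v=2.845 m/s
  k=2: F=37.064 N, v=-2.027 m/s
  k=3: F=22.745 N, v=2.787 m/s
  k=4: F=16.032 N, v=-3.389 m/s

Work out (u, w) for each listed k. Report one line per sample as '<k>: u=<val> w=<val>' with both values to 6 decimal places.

0: u=16.484527 w=-4.863541
1: u=-4.433069 w=15.009431
2: u=6.202359 w=-13.737784
3: u=11.298689 w=-0.937944
4: u=-1.986802 w=-10.611893

k=0: b·v=6.91×3.126=21.600660; √(2b)=3.717526; u=(21.600660+39.681)/3.717526=16.484527, w=(21.600660−39.681)/3.717526=-4.863541
k=1: b·v=6.91×2.845=19.658950; √(2b)=3.717526; u=(19.658950+(-36.139))/3.717526=-4.433069, w=(19.658950−(-36.139))/3.717526=15.009431
k=2: b·v=6.91×(-2.027)=-14.006570; √(2b)=3.717526; u=(-14.006570+37.064)/3.717526=6.202359, w=(-14.006570−37.064)/3.717526=-13.737784
k=3: b·v=6.91×2.787=19.258170; √(2b)=3.717526; u=(19.258170+22.745)/3.717526=11.298689, w=(19.258170−22.745)/3.717526=-0.937944
k=4: b·v=6.91×(-3.389)=-23.417990; √(2b)=3.717526; u=(-23.417990+16.032)/3.717526=-1.986802, w=(-23.417990−16.032)/3.717526=-10.611893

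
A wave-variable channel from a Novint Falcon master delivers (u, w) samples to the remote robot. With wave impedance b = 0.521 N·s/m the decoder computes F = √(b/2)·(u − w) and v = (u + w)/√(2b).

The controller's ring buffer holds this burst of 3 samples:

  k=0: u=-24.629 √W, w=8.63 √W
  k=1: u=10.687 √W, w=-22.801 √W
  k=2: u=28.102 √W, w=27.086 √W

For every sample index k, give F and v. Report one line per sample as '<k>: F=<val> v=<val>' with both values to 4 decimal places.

0: F=-16.9751 v=-15.6732
1: F=17.0920 v=-11.8673
2: F=0.5186 v=54.0643

k=0: u−w=-33.2590, u+w=-15.9990; √(b/2)=0.5104, √(2b)=1.0208; F=0.5104×(-33.259)=-16.9751, v=-15.9990/1.0208=-15.6732
k=1: u−w=33.4880, u+w=-12.1140; √(b/2)=0.5104, √(2b)=1.0208; F=0.5104×33.488=17.0920, v=-12.1140/1.0208=-11.8673
k=2: u−w=1.0160, u+w=55.1880; √(b/2)=0.5104, √(2b)=1.0208; F=0.5104×1.016=0.5186, v=55.1880/1.0208=54.0643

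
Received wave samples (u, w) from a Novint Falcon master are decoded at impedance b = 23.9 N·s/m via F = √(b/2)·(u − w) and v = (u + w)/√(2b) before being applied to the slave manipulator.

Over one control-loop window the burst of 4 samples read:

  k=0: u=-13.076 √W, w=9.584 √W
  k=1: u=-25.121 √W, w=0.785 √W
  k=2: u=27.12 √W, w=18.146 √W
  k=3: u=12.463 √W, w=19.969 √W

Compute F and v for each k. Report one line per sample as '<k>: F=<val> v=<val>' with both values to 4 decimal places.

0: F=-78.3328 v=-0.5051
1: F=-89.5539 v=-3.5199
2: F=31.0220 v=6.5472
3: F=-25.9473 v=4.6909

k=0: u−w=-22.6600, u+w=-3.4920; √(b/2)=3.4569, √(2b)=6.9138; F=3.4569×(-22.66)=-78.3328, v=-3.4920/6.9138=-0.5051
k=1: u−w=-25.9060, u+w=-24.3360; √(b/2)=3.4569, √(2b)=6.9138; F=3.4569×(-25.906)=-89.5539, v=-24.3360/6.9138=-3.5199
k=2: u−w=8.9740, u+w=45.2660; √(b/2)=3.4569, √(2b)=6.9138; F=3.4569×8.974=31.0220, v=45.2660/6.9138=6.5472
k=3: u−w=-7.5060, u+w=32.4320; √(b/2)=3.4569, √(2b)=6.9138; F=3.4569×(-7.506)=-25.9473, v=32.4320/6.9138=4.6909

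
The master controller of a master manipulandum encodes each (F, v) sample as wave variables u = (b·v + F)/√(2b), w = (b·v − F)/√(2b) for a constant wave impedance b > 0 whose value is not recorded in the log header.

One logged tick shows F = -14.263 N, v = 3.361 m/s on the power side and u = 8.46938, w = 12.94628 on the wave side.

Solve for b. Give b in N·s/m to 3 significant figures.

u + w = 21.41566;  u + w = √(2b)·v, so √(2b) = 21.41566/3.361 = 6.37181.
b = (√(2b))²/2 = 40.59999/2 = 20.29999.
(Check via u − w = 2F/√(2b): u − w = -4.47690, 2F/√(2b) = -4.47691.)

b = 20.3 N·s/m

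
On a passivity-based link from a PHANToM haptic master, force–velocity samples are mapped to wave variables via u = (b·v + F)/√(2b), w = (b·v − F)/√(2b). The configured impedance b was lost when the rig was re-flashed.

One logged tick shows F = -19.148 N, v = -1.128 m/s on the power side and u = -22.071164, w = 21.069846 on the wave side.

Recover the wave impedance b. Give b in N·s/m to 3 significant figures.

b = 0.394 N·s/m

u + w = -1.001318;  u + w = √(2b)·v, so √(2b) = -1.001318/(-1.128) = 0.887693.
b = (√(2b))²/2 = 0.787999/2 = 0.394000.
(Check via u − w = 2F/√(2b): u − w = -43.141010, 2F/√(2b) = -43.141028.)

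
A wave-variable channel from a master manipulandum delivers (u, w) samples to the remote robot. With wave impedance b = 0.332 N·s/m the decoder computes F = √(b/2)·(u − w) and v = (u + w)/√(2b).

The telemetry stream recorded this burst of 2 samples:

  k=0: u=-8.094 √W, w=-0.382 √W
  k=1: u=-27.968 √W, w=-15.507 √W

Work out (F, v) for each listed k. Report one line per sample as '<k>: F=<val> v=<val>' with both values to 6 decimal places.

0: F=-3.142108 v=-10.401762
1: F=-5.076997 v=-53.352595

k=0: u−w=-7.712000, u+w=-8.476000; √(b/2)=0.407431, √(2b)=0.814862; F=0.407431×(-7.712)=-3.142108, v=-8.476000/0.814862=-10.401762
k=1: u−w=-12.461000, u+w=-43.475000; √(b/2)=0.407431, √(2b)=0.814862; F=0.407431×(-12.461)=-5.076997, v=-43.475000/0.814862=-53.352595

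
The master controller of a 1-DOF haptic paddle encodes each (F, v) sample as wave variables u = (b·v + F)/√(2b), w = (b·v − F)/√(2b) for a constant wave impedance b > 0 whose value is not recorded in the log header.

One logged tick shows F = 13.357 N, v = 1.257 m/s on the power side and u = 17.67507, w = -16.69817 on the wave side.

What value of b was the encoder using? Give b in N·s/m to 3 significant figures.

u + w = 0.9769;  u + w = √(2b)·v, so √(2b) = 0.9769/1.257 = 0.7772.
b = (√(2b))²/2 = 0.6040/2 = 0.3020.
(Check via u − w = 2F/√(2b): u − w = 34.3732, 2F/√(2b) = 34.3735.)

b = 0.302 N·s/m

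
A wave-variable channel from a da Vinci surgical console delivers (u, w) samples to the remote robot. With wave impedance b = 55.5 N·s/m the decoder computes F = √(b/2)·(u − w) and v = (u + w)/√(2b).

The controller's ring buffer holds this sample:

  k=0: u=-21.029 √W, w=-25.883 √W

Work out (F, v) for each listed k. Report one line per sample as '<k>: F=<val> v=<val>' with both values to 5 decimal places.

0: F=25.57003 v=-4.45269

k=0: u−w=4.85400, u+w=-46.91200; √(b/2)=5.26783, √(2b)=10.53565; F=5.26783×4.854=25.57003, v=-46.91200/10.53565=-4.45269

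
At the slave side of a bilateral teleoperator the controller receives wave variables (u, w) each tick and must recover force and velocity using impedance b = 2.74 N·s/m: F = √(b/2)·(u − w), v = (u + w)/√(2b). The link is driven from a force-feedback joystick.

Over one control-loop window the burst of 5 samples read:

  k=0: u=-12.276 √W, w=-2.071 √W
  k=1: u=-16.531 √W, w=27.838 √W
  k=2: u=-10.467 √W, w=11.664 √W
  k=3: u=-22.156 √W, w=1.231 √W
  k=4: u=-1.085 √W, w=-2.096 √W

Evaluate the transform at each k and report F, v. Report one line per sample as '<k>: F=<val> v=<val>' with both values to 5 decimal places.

k=0: u−w=-10.20500, u+w=-14.34700; √(b/2)=1.17047, √(2b)=2.34094; F=1.17047×(-10.205)=-11.94465, v=-14.34700/2.34094=-6.12873
k=1: u−w=-44.36900, u+w=11.30700; √(b/2)=1.17047, √(2b)=2.34094; F=1.17047×(-44.369)=-51.93258, v=11.30700/2.34094=4.83011
k=2: u−w=-22.13100, u+w=1.19700; √(b/2)=1.17047, √(2b)=2.34094; F=1.17047×(-22.131)=-25.90367, v=1.19700/2.34094=0.51133
k=3: u−w=-23.38700, u+w=-20.92500; √(b/2)=1.17047, √(2b)=2.34094; F=1.17047×(-23.387)=-27.37378, v=-20.92500/2.34094=-8.93872
k=4: u−w=1.01100, u+w=-3.18100; √(b/2)=1.17047, √(2b)=2.34094; F=1.17047×1.011=1.18335, v=-3.18100/2.34094=-1.35886

0: F=-11.94465 v=-6.12873
1: F=-51.93258 v=4.83011
2: F=-25.90367 v=0.51133
3: F=-27.37378 v=-8.93872
4: F=1.18335 v=-1.35886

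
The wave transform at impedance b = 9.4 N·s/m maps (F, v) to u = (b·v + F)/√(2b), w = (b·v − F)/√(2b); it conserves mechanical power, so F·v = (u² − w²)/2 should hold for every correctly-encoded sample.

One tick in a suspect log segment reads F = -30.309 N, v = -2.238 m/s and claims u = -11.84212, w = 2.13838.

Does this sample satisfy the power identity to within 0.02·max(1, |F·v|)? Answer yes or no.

F·v = (-30.309)×(-2.238) = 67.83154 W.
(u² − w²)/2 = (140.23581 − 4.57267)/2 = 67.83157 W.
|Δ| = 0.00003;  2% of max(1, |F·v|) = 1.35663.

yes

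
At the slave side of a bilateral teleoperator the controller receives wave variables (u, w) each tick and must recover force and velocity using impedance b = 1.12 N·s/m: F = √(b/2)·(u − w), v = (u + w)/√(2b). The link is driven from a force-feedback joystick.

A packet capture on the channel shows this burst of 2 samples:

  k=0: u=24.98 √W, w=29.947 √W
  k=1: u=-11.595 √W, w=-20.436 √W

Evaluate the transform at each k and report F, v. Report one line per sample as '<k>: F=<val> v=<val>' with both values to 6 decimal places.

0: F=-3.716962 v=36.699646
1: F=6.615999 v=-21.401612

k=0: u−w=-4.967000, u+w=54.927000; √(b/2)=0.748331, √(2b)=1.496663; F=0.748331×(-4.967)=-3.716962, v=54.927000/1.496663=36.699646
k=1: u−w=8.841000, u+w=-32.031000; √(b/2)=0.748331, √(2b)=1.496663; F=0.748331×8.841=6.615999, v=-32.031000/1.496663=-21.401612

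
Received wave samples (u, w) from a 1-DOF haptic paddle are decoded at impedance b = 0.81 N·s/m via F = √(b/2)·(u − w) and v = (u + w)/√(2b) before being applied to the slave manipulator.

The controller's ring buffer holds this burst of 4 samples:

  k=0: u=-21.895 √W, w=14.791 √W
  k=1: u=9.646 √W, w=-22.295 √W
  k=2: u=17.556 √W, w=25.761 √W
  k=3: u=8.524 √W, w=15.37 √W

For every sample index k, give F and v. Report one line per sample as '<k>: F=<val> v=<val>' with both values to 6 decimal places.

k=0: u−w=-36.686000, u+w=-7.104000; √(b/2)=0.636396, √(2b)=1.272792; F=0.636396×(-36.686)=-23.346827, v=-7.104000/1.272792=-5.581430
k=1: u−w=31.941000, u+w=-12.649000; √(b/2)=0.636396, √(2b)=1.272792; F=0.636396×31.941=20.327128, v=-12.649000/1.272792=-9.937993
k=2: u−w=-8.205000, u+w=43.317000; √(b/2)=0.636396, √(2b)=1.272792; F=0.636396×(-8.205)=-5.221630, v=43.317000/1.272792=34.033049
k=3: u−w=-6.846000, u+w=23.894000; √(b/2)=0.636396, √(2b)=1.272792; F=0.636396×(-6.846)=-4.356768, v=23.894000/1.272792=18.772899

0: F=-23.346827 v=-5.581430
1: F=20.327128 v=-9.937993
2: F=-5.221630 v=34.033049
3: F=-4.356768 v=18.772899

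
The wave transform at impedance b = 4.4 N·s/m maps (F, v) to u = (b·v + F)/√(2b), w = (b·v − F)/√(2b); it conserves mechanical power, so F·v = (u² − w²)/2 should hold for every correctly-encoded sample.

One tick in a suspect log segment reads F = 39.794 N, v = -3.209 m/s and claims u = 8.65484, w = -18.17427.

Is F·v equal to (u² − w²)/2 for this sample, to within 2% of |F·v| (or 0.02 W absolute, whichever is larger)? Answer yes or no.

yes

F·v = 39.794×(-3.209) = -127.6989 W.
(u² − w²)/2 = (74.9063 − 330.3041)/2 = -127.6989 W.
|Δ| = 0.0000;  2% of max(1, |F·v|) = 2.5540.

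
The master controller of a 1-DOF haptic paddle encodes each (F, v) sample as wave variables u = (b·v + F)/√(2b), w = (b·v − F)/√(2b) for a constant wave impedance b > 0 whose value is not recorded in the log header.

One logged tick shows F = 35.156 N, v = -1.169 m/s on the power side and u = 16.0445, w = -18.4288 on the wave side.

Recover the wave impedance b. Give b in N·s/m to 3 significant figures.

b = 2.08 N·s/m

u + w = -2.3843;  u + w = √(2b)·v, so √(2b) = -2.3843/(-1.169) = 2.0396.
b = (√(2b))²/2 = 4.1600/2 = 2.0800.
(Check via u − w = 2F/√(2b): u − w = 34.4733, 2F/√(2b) = 34.4733.)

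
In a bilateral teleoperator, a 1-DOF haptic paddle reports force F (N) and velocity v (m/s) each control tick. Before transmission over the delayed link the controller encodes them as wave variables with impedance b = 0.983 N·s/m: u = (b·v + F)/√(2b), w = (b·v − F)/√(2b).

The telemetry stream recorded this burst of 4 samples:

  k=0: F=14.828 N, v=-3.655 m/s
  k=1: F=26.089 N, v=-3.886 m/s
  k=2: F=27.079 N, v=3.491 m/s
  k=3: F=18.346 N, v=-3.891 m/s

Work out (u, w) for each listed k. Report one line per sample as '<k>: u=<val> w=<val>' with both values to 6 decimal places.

0: u=8.012841 w=-13.137667
1: u=15.882182 w=-21.330903
2: u=21.760043 w=-16.865168
3: u=10.356408 w=-15.812140

k=0: b·v=0.983×(-3.655)=-3.592865; √(2b)=1.402141; u=(-3.592865+14.828)/1.402141=8.012841, w=(-3.592865−14.828)/1.402141=-13.137667
k=1: b·v=0.983×(-3.886)=-3.819938; √(2b)=1.402141; u=(-3.819938+26.089)/1.402141=15.882182, w=(-3.819938−26.089)/1.402141=-21.330903
k=2: b·v=0.983×3.491=3.431653; √(2b)=1.402141; u=(3.431653+27.079)/1.402141=21.760043, w=(3.431653−27.079)/1.402141=-16.865168
k=3: b·v=0.983×(-3.891)=-3.824853; √(2b)=1.402141; u=(-3.824853+18.346)/1.402141=10.356408, w=(-3.824853−18.346)/1.402141=-15.812140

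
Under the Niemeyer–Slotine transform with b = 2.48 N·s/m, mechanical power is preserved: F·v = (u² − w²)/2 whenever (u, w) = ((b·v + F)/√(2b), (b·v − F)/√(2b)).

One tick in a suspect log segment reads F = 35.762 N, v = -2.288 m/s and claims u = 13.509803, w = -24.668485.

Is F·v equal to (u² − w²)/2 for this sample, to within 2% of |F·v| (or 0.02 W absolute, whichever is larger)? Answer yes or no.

F·v = 35.762×(-2.288) = -81.823456 W.
(u² − w²)/2 = (182.514777 − 608.534152)/2 = -213.009688 W.
|Δ| = 131.186232;  2% of max(1, |F·v|) = 1.636469.

no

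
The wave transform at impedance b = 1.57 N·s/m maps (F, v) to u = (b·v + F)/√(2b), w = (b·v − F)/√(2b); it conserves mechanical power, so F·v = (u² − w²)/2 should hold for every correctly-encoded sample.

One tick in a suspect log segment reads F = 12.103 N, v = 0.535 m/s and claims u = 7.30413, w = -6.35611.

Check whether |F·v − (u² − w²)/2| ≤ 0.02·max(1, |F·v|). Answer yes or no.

yes

F·v = 12.103×0.535 = 6.47511 W.
(u² − w²)/2 = (53.35032 − 40.40013)/2 = 6.47509 W.
|Δ| = 0.00001;  2% of max(1, |F·v|) = 0.12950.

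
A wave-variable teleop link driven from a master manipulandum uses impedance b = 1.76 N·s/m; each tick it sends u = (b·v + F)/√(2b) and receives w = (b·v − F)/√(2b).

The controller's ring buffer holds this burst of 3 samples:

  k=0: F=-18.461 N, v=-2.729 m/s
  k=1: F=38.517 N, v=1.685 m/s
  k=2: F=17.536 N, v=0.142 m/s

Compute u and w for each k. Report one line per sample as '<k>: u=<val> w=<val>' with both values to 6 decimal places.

0: u=-12.399775 w=7.279717
1: u=22.110300 w=-18.948960
2: u=9.479927 w=-9.213512

k=0: b·v=1.76×(-2.729)=-4.803040; √(2b)=1.876166; u=(-4.803040+(-18.461))/1.876166=-12.399775, w=(-4.803040−(-18.461))/1.876166=7.279717
k=1: b·v=1.76×1.685=2.965600; √(2b)=1.876166; u=(2.965600+38.517)/1.876166=22.110300, w=(2.965600−38.517)/1.876166=-18.948960
k=2: b·v=1.76×0.142=0.249920; √(2b)=1.876166; u=(0.249920+17.536)/1.876166=9.479927, w=(0.249920−17.536)/1.876166=-9.213512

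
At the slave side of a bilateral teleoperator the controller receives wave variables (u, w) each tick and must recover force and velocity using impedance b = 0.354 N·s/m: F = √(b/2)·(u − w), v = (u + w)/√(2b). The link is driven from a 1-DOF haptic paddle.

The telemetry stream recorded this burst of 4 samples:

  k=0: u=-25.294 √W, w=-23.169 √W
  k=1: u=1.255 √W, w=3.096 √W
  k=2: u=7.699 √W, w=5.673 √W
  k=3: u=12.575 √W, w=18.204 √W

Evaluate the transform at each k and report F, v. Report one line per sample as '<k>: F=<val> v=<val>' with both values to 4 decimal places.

0: F=-0.8940 v=-57.5962
1: F=-0.7745 v=5.1710
2: F=0.8524 v=15.8920
3: F=-2.3682 v=36.5795

k=0: u−w=-2.1250, u+w=-48.4630; √(b/2)=0.4207, √(2b)=0.8414; F=0.4207×(-2.125)=-0.8940, v=-48.4630/0.8414=-57.5962
k=1: u−w=-1.8410, u+w=4.3510; √(b/2)=0.4207, √(2b)=0.8414; F=0.4207×(-1.841)=-0.7745, v=4.3510/0.8414=5.1710
k=2: u−w=2.0260, u+w=13.3720; √(b/2)=0.4207, √(2b)=0.8414; F=0.4207×2.026=0.8524, v=13.3720/0.8414=15.8920
k=3: u−w=-5.6290, u+w=30.7790; √(b/2)=0.4207, √(2b)=0.8414; F=0.4207×(-5.629)=-2.3682, v=30.7790/0.8414=36.5795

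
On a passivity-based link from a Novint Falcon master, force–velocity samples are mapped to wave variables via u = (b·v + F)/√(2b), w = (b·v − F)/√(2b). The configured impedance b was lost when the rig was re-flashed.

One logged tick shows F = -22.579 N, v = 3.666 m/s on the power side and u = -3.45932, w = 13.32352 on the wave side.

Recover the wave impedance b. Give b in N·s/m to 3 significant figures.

b = 3.62 N·s/m

u + w = 9.86420;  u + w = √(2b)·v, so √(2b) = 9.86420/3.666 = 2.69073.
b = (√(2b))²/2 = 7.24000/2 = 3.62000.
(Check via u − w = 2F/√(2b): u − w = -16.78284, 2F/√(2b) = -16.78283.)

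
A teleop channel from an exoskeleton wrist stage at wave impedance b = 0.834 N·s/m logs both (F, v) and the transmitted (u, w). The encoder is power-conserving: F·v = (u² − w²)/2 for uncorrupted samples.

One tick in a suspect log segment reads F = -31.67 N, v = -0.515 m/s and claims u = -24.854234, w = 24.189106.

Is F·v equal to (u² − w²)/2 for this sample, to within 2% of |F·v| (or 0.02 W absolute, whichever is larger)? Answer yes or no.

F·v = (-31.67)×(-0.515) = 16.310050 W.
(u² − w²)/2 = (617.732948 − 585.112849)/2 = 16.310049 W.
|Δ| = 0.000001;  2% of max(1, |F·v|) = 0.326201.

yes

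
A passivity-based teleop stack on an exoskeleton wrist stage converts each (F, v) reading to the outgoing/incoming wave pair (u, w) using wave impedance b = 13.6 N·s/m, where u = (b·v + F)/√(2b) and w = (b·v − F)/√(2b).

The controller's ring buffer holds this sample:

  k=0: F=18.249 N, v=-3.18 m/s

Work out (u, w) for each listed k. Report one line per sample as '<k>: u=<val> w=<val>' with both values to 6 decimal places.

k=0: b·v=13.6×(-3.18)=-43.248000; √(2b)=5.215362; u=(-43.248000+18.249)/5.215362=-4.793339, w=(-43.248000−18.249)/5.215362=-11.791511

0: u=-4.793339 w=-11.791511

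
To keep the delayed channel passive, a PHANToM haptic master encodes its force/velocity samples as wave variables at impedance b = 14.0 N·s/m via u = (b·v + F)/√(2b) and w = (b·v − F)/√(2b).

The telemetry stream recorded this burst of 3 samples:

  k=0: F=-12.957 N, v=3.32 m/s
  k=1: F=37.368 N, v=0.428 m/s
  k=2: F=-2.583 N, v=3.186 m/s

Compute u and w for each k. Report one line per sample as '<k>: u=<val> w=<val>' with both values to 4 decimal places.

k=0: b·v=14.0×3.32=46.4800; √(2b)=5.2915; u=(46.4800+(-12.957))/5.2915=6.3353, w=(46.4800−(-12.957))/5.2915=11.2325
k=1: b·v=14.0×0.428=5.9920; √(2b)=5.2915; u=(5.9920+37.368)/5.2915=8.1943, w=(5.9920−37.368)/5.2915=-5.9295
k=2: b·v=14.0×3.186=44.6040; √(2b)=5.2915; u=(44.6040+(-2.583))/5.2915=7.9412, w=(44.6040−(-2.583))/5.2915=8.9175

0: u=6.3353 w=11.2325
1: u=8.1943 w=-5.9295
2: u=7.9412 w=8.9175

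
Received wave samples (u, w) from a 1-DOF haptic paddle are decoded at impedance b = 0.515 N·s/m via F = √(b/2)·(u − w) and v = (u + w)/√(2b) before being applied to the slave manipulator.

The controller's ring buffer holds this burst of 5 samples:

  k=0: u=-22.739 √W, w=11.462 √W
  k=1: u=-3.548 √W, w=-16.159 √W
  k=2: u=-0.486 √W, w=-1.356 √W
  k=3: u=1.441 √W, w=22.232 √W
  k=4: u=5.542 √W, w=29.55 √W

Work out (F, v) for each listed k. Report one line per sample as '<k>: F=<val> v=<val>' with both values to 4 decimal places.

k=0: u−w=-34.2010, u+w=-11.2770; √(b/2)=0.5074, √(2b)=1.0149; F=0.5074×(-34.201)=-17.3551, v=-11.2770/1.0149=-11.1116
k=1: u−w=12.6110, u+w=-19.7070; √(b/2)=0.5074, √(2b)=1.0149; F=0.5074×12.611=6.3994, v=-19.7070/1.0149=-19.4179
k=2: u−w=0.8700, u+w=-1.8420; √(b/2)=0.5074, √(2b)=1.0149; F=0.5074×0.87=0.4415, v=-1.8420/1.0149=-1.8150
k=3: u−w=-20.7910, u+w=23.6730; √(b/2)=0.5074, √(2b)=1.0149; F=0.5074×(-20.791)=-10.5503, v=23.6730/1.0149=23.3257
k=4: u−w=-24.0080, u+w=35.0920; √(b/2)=0.5074, √(2b)=1.0149; F=0.5074×(-24.008)=-12.1827, v=35.0920/1.0149=34.5772

0: F=-17.3551 v=-11.1116
1: F=6.3994 v=-19.4179
2: F=0.4415 v=-1.8150
3: F=-10.5503 v=23.3257
4: F=-12.1827 v=34.5772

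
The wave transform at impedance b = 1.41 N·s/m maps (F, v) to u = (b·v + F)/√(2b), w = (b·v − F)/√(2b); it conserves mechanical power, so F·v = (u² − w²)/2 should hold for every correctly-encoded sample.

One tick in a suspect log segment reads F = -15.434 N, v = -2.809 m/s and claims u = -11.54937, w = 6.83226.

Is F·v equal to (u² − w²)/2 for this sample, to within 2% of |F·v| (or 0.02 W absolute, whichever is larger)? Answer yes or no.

F·v = (-15.434)×(-2.809) = 43.35411 W.
(u² − w²)/2 = (133.38795 − 46.67978)/2 = 43.35409 W.
|Δ| = 0.00002;  2% of max(1, |F·v|) = 0.86708.

yes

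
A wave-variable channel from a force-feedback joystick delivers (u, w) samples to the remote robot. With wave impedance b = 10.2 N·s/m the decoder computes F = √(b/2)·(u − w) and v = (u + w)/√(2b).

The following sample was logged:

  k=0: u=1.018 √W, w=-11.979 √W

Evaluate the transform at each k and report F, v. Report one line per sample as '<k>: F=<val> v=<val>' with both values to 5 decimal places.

k=0: u−w=12.99700, u+w=-10.96100; √(b/2)=2.25832, √(2b)=4.51664; F=2.25832×12.997=29.35136, v=-10.96100/4.51664=-2.42681

0: F=29.35136 v=-2.42681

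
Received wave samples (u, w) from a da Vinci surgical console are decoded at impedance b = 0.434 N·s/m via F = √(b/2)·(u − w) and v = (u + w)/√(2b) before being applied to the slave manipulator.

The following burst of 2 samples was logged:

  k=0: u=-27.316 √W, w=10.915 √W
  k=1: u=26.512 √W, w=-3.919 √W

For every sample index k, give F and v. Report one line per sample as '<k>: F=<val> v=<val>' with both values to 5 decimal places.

0: F=-17.80925 v=-17.60396
1: F=14.17575 v=24.25013

k=0: u−w=-38.23100, u+w=-16.40100; √(b/2)=0.46583, √(2b)=0.93167; F=0.46583×(-38.231)=-17.80925, v=-16.40100/0.93167=-17.60396
k=1: u−w=30.43100, u+w=22.59300; √(b/2)=0.46583, √(2b)=0.93167; F=0.46583×30.431=14.17575, v=22.59300/0.93167=24.25013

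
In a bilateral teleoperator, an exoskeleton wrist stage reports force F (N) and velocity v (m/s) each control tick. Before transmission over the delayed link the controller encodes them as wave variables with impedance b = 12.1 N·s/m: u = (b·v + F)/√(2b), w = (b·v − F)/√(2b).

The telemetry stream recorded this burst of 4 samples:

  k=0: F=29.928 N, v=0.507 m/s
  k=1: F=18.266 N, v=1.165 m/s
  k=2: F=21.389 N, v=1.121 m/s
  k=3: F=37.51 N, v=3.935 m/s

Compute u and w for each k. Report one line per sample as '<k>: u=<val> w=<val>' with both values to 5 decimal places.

0: u=7.33079 w=-4.83668
1: u=6.57861 w=-0.84757
2: u=7.10523 w=-1.59064
3: u=17.30381 w=2.05383

k=0: b·v=12.1×0.507=6.13470; √(2b)=4.91935; u=(6.13470+29.928)/4.91935=7.33079, w=(6.13470−29.928)/4.91935=-4.83668
k=1: b·v=12.1×1.165=14.09650; √(2b)=4.91935; u=(14.09650+18.266)/4.91935=6.57861, w=(14.09650−18.266)/4.91935=-0.84757
k=2: b·v=12.1×1.121=13.56410; √(2b)=4.91935; u=(13.56410+21.389)/4.91935=7.10523, w=(13.56410−21.389)/4.91935=-1.59064
k=3: b·v=12.1×3.935=47.61350; √(2b)=4.91935; u=(47.61350+37.51)/4.91935=17.30381, w=(47.61350−37.51)/4.91935=2.05383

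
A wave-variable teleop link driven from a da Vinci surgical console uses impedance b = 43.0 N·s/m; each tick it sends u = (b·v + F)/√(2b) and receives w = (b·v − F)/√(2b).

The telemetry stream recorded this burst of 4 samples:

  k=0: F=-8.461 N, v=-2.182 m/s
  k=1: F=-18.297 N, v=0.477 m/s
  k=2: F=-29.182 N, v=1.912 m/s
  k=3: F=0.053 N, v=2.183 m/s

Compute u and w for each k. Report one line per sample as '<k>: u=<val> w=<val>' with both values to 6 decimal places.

0: u=-11.029891 w=-9.205145
1: u=0.238742 w=4.184774
2: u=5.718803 w=12.012355
3: u=10.127870 w=10.116439

k=0: b·v=43.0×(-2.182)=-93.826000; √(2b)=9.273618; u=(-93.826000+(-8.461))/9.273618=-11.029891, w=(-93.826000−(-8.461))/9.273618=-9.205145
k=1: b·v=43.0×0.477=20.511000; √(2b)=9.273618; u=(20.511000+(-18.297))/9.273618=0.238742, w=(20.511000−(-18.297))/9.273618=4.184774
k=2: b·v=43.0×1.912=82.216000; √(2b)=9.273618; u=(82.216000+(-29.182))/9.273618=5.718803, w=(82.216000−(-29.182))/9.273618=12.012355
k=3: b·v=43.0×2.183=93.869000; √(2b)=9.273618; u=(93.869000+0.053)/9.273618=10.127870, w=(93.869000−0.053)/9.273618=10.116439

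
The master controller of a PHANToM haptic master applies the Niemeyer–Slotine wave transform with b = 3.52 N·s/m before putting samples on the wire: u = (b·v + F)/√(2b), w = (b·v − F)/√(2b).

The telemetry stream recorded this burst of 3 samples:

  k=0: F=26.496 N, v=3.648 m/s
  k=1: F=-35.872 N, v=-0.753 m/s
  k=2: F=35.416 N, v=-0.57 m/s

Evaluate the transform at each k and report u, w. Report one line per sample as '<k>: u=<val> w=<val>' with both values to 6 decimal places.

k=0: b·v=3.52×3.648=12.840960; √(2b)=2.653300; u=(12.840960+26.496)/2.653300=14.825675, w=(12.840960−26.496)/2.653300=-5.146437
k=1: b·v=3.52×(-0.753)=-2.650560; √(2b)=2.653300; u=(-2.650560+(-35.872))/2.653300=-14.518736, w=(-2.650560−(-35.872))/2.653300=12.520801
k=2: b·v=3.52×(-0.57)=-2.006400; √(2b)=2.653300; u=(-2.006400+35.416)/2.653300=12.591717, w=(-2.006400−35.416)/2.653300=-14.104098

0: u=14.825675 w=-5.146437
1: u=-14.518736 w=12.520801
2: u=12.591717 w=-14.104098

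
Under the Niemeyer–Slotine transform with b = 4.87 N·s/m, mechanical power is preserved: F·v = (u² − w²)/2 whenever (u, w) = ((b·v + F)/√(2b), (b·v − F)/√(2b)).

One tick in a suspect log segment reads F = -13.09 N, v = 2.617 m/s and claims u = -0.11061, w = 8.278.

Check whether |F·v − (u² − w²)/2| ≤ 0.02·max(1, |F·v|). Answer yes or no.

yes

F·v = (-13.09)×2.617 = -34.2565 W.
(u² − w²)/2 = (0.0122 − 68.5253)/2 = -34.2565 W.
|Δ| = 0.0000;  2% of max(1, |F·v|) = 0.6851.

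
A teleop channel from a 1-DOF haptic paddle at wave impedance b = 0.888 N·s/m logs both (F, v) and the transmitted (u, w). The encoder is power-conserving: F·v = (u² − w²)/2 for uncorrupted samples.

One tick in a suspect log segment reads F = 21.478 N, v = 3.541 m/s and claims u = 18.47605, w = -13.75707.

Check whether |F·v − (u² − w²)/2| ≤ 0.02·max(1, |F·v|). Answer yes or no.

F·v = 21.478×3.541 = 76.0536 W.
(u² − w²)/2 = (341.3644 − 189.2570)/2 = 76.0537 W.
|Δ| = 0.0001;  2% of max(1, |F·v|) = 1.5211.

yes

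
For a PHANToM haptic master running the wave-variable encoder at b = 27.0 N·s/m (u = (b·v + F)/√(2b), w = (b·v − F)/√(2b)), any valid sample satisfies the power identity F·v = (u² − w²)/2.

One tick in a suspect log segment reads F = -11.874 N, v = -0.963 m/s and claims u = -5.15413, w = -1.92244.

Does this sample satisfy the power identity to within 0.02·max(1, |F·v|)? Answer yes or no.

yes

F·v = (-11.874)×(-0.963) = 11.43466 W.
(u² − w²)/2 = (26.56506 − 3.69578)/2 = 11.43464 W.
|Δ| = 0.00002;  2% of max(1, |F·v|) = 0.22869.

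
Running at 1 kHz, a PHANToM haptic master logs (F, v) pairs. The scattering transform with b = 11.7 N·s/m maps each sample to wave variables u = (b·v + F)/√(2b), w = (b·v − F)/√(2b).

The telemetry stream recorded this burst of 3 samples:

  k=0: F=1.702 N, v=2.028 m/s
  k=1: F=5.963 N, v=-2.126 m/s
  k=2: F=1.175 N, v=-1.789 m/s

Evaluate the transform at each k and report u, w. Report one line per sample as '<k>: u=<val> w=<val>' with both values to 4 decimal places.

0: u=5.2569 w=4.5532
1: u=-3.9094 w=-6.3748
2: u=-4.0841 w=-4.5699

k=0: b·v=11.7×2.028=23.7276; √(2b)=4.8374; u=(23.7276+1.702)/4.8374=5.2569, w=(23.7276−1.702)/4.8374=4.5532
k=1: b·v=11.7×(-2.126)=-24.8742; √(2b)=4.8374; u=(-24.8742+5.963)/4.8374=-3.9094, w=(-24.8742−5.963)/4.8374=-6.3748
k=2: b·v=11.7×(-1.789)=-20.9313; √(2b)=4.8374; u=(-20.9313+1.175)/4.8374=-4.0841, w=(-20.9313−1.175)/4.8374=-4.5699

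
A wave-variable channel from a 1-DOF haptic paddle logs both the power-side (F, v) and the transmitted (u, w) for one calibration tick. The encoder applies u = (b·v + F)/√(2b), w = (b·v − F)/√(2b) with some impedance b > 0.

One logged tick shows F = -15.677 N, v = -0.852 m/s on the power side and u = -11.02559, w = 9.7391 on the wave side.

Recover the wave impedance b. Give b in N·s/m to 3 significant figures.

b = 1.14 N·s/m

u + w = -1.28649;  u + w = √(2b)·v, so √(2b) = -1.28649/(-0.852) = 1.50996.
b = (√(2b))²/2 = 2.27999/2 = 1.14000.
(Check via u − w = 2F/√(2b): u − w = -20.76469, 2F/√(2b) = -20.76472.)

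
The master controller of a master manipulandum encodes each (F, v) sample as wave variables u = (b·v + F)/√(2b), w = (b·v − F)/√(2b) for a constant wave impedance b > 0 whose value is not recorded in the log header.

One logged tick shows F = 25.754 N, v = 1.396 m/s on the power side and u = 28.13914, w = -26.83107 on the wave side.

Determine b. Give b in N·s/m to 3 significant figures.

u + w = 1.30807;  u + w = √(2b)·v, so √(2b) = 1.30807/1.396 = 0.93701.
b = (√(2b))²/2 = 0.87799/2 = 0.43900.
(Check via u − w = 2F/√(2b): u − w = 54.97021, 2F/√(2b) = 54.97043.)

b = 0.439 N·s/m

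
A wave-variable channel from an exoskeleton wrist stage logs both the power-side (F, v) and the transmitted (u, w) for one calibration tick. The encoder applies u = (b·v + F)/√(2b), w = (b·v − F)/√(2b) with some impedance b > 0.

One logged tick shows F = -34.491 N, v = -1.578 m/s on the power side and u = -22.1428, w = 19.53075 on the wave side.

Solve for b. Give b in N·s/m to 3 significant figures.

b = 1.37 N·s/m

u + w = -2.61205;  u + w = √(2b)·v, so √(2b) = -2.61205/(-1.578) = 1.65529.
b = (√(2b))²/2 = 2.73999/2 = 1.36999.
(Check via u − w = 2F/√(2b): u − w = -41.67355, 2F/√(2b) = -41.67363.)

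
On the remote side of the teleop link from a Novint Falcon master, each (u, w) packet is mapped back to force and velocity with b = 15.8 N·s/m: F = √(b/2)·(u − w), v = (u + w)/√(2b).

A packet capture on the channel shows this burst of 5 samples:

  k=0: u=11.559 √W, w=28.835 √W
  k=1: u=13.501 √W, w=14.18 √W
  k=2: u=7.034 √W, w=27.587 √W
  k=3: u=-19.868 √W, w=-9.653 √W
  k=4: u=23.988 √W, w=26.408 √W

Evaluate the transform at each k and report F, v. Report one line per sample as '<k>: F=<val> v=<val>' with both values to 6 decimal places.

k=0: u−w=-17.276000, u+w=40.394000; √(b/2)=2.810694, √(2b)=5.621388; F=2.810694×(-17.276)=-48.557547, v=40.394000/5.621388=7.185770
k=1: u−w=-0.679000, u+w=27.681000; √(b/2)=2.810694, √(2b)=5.621388; F=2.810694×(-0.679)=-1.908461, v=27.681000/5.621388=4.924229
k=2: u−w=-20.553000, u+w=34.621000; √(b/2)=2.810694, √(2b)=5.621388; F=2.810694×(-20.553)=-57.768191, v=34.621000/5.621388=6.158800
k=3: u−w=-10.215000, u+w=-29.521000; √(b/2)=2.810694, √(2b)=5.621388; F=2.810694×(-10.215)=-28.711238, v=-29.521000/5.621388=-5.251550
k=4: u−w=-2.420000, u+w=50.396000; √(b/2)=2.810694, √(2b)=5.621388; F=2.810694×(-2.42)=-6.801879, v=50.396000/5.621388=8.965046

0: F=-48.557547 v=7.185770
1: F=-1.908461 v=4.924229
2: F=-57.768191 v=6.158800
3: F=-28.711238 v=-5.251550
4: F=-6.801879 v=8.965046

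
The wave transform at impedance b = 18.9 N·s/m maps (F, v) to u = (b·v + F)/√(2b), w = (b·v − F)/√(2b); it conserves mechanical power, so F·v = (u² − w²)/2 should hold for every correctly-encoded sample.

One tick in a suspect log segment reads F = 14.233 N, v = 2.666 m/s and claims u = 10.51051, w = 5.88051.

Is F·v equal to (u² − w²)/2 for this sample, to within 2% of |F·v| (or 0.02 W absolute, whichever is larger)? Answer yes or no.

yes

F·v = 14.233×2.666 = 37.9452 W.
(u² − w²)/2 = (110.4708 − 34.5804)/2 = 37.9452 W.
|Δ| = 0.0000;  2% of max(1, |F·v|) = 0.7589.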